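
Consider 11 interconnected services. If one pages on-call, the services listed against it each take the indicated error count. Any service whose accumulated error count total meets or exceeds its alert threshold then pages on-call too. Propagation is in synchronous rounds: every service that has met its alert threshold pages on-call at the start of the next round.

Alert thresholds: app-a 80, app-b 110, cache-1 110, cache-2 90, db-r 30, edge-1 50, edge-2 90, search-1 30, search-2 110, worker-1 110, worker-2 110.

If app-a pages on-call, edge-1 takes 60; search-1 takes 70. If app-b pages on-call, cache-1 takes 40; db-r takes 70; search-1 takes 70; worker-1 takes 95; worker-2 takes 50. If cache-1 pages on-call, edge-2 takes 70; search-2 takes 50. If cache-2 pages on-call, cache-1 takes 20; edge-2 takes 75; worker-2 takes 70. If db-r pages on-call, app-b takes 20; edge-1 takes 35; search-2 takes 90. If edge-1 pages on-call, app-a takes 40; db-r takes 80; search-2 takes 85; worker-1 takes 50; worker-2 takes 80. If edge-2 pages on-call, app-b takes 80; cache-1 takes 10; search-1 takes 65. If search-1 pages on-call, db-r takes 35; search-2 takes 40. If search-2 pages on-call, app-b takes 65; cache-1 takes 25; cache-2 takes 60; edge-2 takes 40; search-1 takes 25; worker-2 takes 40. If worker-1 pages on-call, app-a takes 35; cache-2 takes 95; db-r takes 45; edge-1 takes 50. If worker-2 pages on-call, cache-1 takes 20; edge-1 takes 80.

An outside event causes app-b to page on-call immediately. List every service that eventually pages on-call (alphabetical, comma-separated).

app-b, db-r, search-1, search-2

Round 1 — app-b pages on-call (initial).
  cache-1: +40 → 40 < 110
  db-r: +70 → 70 ≥ 30
  search-1: +70 → 70 ≥ 30
  worker-1: +95 → 95 < 110
  worker-2: +50 → 50 < 110
Round 2 — db-r, search-1 page on-call.
  edge-1: +35 → 35 < 50
  search-2: +90+40 → 130 ≥ 110
Round 3 — search-2 pages on-call.
  cache-1: +25 → 65 < 110
  cache-2: +60 → 60 < 90
  edge-2: +40 → 40 < 90
  worker-2: +40 → 90 < 110
No further pages.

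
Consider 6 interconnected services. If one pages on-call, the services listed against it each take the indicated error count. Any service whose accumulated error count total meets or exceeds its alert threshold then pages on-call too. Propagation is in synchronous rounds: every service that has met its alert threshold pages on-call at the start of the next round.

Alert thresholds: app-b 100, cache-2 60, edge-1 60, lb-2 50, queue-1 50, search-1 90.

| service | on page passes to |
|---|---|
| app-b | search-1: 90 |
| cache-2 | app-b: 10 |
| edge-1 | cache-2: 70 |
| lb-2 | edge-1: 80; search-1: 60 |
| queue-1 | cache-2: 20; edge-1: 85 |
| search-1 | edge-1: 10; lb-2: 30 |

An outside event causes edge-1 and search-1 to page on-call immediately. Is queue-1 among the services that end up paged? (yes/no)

Round 1 — edge-1, search-1 page on-call (initial).
  cache-2: +70 → 70 ≥ 60
  lb-2: +30 → 30 < 50
Round 2 — cache-2 pages on-call.
  app-b: +10 → 10 < 100
No further pages.

no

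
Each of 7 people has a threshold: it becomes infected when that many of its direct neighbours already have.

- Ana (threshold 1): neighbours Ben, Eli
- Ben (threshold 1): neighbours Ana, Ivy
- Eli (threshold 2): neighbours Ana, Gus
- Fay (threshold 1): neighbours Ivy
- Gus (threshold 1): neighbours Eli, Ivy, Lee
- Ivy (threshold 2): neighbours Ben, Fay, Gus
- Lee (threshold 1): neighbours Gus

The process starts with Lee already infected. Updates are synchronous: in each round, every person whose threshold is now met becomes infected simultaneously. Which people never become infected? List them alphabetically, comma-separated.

Ana, Ben, Eli, Fay, Ivy

Round 1 — Lee becomes infected (initial).
Round 2 — checking thresholds:
  Gus: 1 of 3 neighbours ≥ 1, becomes infected.
Round 3 — no new infections; cascade stops.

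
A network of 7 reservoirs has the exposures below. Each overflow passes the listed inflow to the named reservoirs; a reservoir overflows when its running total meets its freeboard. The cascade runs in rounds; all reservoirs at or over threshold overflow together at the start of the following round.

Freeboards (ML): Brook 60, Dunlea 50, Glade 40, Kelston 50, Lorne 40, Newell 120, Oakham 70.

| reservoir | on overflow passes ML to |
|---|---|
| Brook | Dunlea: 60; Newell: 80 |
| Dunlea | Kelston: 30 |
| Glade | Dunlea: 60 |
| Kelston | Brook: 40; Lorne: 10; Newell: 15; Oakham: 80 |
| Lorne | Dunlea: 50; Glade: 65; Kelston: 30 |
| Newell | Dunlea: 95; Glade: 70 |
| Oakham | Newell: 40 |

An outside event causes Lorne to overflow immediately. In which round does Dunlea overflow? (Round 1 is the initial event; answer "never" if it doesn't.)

2

Round 1 — Lorne overflows (initial).
  Dunlea: +50 → 50 ≥ 50
  Glade: +65 → 65 ≥ 40
  Kelston: +30 → 30 < 50
Round 2 — Dunlea, Glade overflow.
  Kelston: +30 → 60 ≥ 50
Round 3 — Kelston overflows.
  Brook: +40 → 40 < 60
  Newell: +15 → 15 < 120
  Oakham: +80 → 80 ≥ 70
Round 4 — Oakham overflows.
  Newell: +40 → 55 < 120
No further overflows.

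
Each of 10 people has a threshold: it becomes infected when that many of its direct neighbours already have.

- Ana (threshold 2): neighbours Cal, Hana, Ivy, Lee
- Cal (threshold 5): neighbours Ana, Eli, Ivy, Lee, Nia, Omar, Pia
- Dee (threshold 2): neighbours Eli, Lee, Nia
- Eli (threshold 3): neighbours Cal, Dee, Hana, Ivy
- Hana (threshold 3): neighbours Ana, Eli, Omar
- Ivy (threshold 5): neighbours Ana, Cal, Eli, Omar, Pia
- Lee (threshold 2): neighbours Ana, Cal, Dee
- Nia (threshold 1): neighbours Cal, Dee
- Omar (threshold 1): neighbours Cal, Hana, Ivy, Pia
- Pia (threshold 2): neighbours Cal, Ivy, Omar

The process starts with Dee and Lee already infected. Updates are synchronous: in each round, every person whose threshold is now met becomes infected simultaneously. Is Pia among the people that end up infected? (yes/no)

Round 1 — Dee, Lee become infected (initial).
Round 2 — checking thresholds:
  Ana: 1 of 4 neighbours < 2, below threshold.
  Cal: 1 of 7 neighbours < 5, below threshold.
  Eli: 1 of 4 neighbours < 3, below threshold.
  Nia: 1 of 2 neighbours ≥ 1, becomes infected.
Round 3 — no new infections; cascade stops.

no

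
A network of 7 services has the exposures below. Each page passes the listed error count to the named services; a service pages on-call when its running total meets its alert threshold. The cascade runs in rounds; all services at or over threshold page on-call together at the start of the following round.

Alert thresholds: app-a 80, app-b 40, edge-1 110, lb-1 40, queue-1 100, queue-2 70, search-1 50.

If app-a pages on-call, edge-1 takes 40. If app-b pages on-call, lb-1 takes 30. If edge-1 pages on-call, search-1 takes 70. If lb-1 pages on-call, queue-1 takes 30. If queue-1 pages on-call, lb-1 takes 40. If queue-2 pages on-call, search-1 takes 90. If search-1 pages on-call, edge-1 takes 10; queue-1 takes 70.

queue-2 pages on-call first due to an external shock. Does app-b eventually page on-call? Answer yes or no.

no

Round 1 — queue-2 pages on-call (initial).
  search-1: +90 → 90 ≥ 50
Round 2 — search-1 pages on-call.
  edge-1: +10 → 10 < 110
  queue-1: +70 → 70 < 100
No further pages.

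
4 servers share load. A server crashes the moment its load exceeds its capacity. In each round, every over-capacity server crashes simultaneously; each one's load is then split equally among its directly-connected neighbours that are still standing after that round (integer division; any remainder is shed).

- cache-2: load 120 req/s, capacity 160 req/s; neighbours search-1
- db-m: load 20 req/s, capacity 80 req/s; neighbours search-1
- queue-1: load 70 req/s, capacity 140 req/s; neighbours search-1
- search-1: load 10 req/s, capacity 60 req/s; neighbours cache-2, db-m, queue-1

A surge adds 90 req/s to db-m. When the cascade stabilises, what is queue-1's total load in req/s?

130

Round 1 — db-m at 110 > 80. db-m crashes.
  db-m sheds 110 req/s to search-1: 110 each.
    search-1: 10+110 = 120 > 60
Round 2 — search-1 crashes.
  search-1 sheds 120 req/s to cache-2, queue-1: 60 each.
    cache-2: 120+60 = 180 > 160
    queue-1: 70+60 = 130 ≤ 140
Round 3 — cache-2 crashes.
  cache-2 sheds 180 req/s: no online neighbours, lost.
No further crashes.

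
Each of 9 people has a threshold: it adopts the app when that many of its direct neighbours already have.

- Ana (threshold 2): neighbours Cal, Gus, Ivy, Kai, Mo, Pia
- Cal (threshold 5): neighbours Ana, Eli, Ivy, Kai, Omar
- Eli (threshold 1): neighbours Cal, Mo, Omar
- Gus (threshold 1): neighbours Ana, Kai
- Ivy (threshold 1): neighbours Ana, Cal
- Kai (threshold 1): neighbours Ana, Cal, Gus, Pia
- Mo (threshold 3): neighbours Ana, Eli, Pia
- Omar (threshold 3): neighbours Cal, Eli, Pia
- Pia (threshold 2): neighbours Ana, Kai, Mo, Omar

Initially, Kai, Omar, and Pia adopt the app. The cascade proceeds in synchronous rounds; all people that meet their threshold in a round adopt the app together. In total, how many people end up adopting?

9

Round 1 — Kai, Omar, Pia adopt the app (initial).
Round 2 — checking thresholds:
  Ana: 2 of 6 neighbours ≥ 2, adopts the app.
  Cal: 2 of 5 neighbours < 5, not yet.
  Eli: 1 of 3 neighbours ≥ 1, adopts the app.
  Gus: 1 of 2 neighbours ≥ 1, adopts the app.
  Mo: 1 of 3 neighbours < 3, not yet.
Round 3 — checking thresholds:
  Cal: 4 of 5 neighbours < 5, not yet.
  Ivy: 1 of 2 neighbours ≥ 1, adopts the app.
  Mo: 3 of 3 neighbours ≥ 3, adopts the app.
Round 4 — checking thresholds:
  Cal: 5 of 5 neighbours ≥ 5, adopts the app.
Round 5 — no new adoptions; cascade stops.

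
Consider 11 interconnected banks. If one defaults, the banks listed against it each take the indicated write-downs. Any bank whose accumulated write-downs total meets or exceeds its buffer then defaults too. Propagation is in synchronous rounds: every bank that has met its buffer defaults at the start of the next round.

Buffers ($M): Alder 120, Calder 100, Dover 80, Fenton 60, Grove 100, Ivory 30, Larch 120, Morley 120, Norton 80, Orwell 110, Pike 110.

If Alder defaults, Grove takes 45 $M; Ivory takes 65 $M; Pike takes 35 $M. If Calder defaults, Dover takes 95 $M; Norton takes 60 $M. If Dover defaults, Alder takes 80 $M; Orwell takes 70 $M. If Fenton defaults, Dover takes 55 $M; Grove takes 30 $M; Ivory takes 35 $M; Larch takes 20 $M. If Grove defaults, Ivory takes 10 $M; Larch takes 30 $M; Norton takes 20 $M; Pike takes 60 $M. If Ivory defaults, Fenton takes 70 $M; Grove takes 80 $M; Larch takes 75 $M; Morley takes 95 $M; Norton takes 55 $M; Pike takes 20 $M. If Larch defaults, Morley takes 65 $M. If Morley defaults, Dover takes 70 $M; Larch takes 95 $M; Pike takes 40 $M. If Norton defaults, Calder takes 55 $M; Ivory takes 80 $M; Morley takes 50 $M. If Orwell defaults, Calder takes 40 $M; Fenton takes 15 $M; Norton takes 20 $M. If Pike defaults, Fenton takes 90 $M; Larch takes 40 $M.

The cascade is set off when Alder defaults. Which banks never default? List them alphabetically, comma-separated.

Round 1 — Alder defaults (initial).
  Grove: +45 → 45 < 100
  Ivory: +65 → 65 ≥ 30
  Pike: +35 → 35 < 110
Round 2 — Ivory defaults.
  Fenton: +70 → 70 ≥ 60
  Grove: +80 → 125 ≥ 100
  Larch: +75 → 75 < 120
  Morley: +95 → 95 < 120
  Norton: +55 → 55 < 80
  Pike: +20 → 55 < 110
Round 3 — Fenton, Grove default.
  Dover: +55 → 55 < 80
  Larch: +20+30 → 125 ≥ 120
  Norton: +20 → 75 < 80
  Pike: +60 → 115 ≥ 110
Round 4 — Larch, Pike default.
  Morley: +65 → 160 ≥ 120
Round 5 — Morley defaults.
  Dover: +70 → 125 ≥ 80
Round 6 — Dover defaults.
  Orwell: +70 → 70 < 110
No further defaults.

Calder, Norton, Orwell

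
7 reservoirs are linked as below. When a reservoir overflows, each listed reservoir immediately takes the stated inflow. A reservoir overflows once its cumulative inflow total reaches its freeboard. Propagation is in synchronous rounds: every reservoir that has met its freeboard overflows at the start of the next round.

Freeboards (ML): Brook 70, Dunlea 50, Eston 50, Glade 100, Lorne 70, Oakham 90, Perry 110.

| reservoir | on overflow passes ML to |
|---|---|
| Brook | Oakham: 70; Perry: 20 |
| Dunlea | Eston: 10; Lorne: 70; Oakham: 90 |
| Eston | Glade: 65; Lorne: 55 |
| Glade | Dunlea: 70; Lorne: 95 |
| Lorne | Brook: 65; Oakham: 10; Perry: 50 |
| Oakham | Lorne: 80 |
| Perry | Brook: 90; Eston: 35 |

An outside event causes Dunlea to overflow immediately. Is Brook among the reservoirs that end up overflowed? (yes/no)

no

Round 1 — Dunlea overflows (initial).
  Eston: +10 → 10 < 50
  Lorne: +70 → 70 ≥ 70
  Oakham: +90 → 90 ≥ 90
Round 2 — Lorne, Oakham overflow.
  Brook: +65 → 65 < 70
  Perry: +50 → 50 < 110
No further overflows.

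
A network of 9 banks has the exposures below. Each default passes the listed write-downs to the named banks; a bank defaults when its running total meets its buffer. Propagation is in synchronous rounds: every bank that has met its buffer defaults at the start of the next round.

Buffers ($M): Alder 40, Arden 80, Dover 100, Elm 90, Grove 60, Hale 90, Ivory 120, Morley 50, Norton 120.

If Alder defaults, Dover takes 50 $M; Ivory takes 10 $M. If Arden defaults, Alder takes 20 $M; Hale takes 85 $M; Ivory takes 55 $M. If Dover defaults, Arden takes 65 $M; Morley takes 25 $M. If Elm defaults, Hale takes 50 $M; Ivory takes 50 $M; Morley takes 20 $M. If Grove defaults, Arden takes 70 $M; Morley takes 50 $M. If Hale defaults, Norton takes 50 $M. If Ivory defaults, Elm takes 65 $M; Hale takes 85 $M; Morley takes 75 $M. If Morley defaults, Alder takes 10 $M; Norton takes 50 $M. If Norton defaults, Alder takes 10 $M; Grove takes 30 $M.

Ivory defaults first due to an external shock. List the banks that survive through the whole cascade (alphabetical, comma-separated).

Round 1 — Ivory defaults (initial).
  Elm: +65 → 65 < 90
  Hale: +85 → 85 < 90
  Morley: +75 → 75 ≥ 50
Round 2 — Morley defaults.
  Alder: +10 → 10 < 40
  Norton: +50 → 50 < 120
No further defaults.

Alder, Arden, Dover, Elm, Grove, Hale, Norton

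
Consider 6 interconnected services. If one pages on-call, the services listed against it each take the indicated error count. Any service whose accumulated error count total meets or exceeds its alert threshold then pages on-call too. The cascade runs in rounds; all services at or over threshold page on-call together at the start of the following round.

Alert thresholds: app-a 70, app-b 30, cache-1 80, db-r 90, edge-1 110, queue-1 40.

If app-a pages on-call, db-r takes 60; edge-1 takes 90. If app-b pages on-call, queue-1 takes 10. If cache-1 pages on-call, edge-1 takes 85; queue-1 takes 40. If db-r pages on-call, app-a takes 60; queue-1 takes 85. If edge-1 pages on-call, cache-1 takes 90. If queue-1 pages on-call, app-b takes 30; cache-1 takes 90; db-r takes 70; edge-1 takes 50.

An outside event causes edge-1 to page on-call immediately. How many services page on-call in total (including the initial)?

Round 1 — edge-1 pages on-call (initial).
  cache-1: +90 → 90 ≥ 80
Round 2 — cache-1 pages on-call.
  queue-1: +40 → 40 ≥ 40
Round 3 — queue-1 pages on-call.
  app-b: +30 → 30 ≥ 30
  db-r: +70 → 70 < 90
Round 4 — app-b pages on-call.
No further pages.

4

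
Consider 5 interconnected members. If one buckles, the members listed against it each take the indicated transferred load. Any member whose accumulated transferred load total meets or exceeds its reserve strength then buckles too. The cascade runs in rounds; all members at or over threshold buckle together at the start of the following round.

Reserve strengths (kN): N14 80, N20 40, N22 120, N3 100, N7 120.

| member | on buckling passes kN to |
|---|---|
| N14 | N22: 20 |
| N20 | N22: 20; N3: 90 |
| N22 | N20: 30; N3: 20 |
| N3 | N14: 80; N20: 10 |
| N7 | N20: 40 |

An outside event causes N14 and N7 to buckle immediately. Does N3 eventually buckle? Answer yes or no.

no

Round 1 — N14, N7 buckle (initial).
  N20: +40 → 40 ≥ 40
  N22: +20 → 20 < 120
Round 2 — N20 buckles.
  N22: +20 → 40 < 120
  N3: +90 → 90 < 100
No further bucklings.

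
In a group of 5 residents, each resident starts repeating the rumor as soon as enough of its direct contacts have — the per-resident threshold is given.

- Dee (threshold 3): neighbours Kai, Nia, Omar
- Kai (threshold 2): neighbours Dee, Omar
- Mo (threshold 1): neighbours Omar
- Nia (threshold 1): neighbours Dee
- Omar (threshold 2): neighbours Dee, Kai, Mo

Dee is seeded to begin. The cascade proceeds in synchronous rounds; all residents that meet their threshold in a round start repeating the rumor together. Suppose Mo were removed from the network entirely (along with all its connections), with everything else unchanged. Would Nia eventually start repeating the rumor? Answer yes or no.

With Mo removed:
Round 1 — Dee starts repeating the rumor (initial).
Round 2 — checking thresholds:
  Kai: 1 of 2 neighbours < 2, below threshold.
  Nia: 1 of 1 neighbours ≥ 1, starts repeating the rumor.
  Omar: 1 of 2 neighbours < 2, below threshold.
Round 3 — no new spreads; cascade stops.

yes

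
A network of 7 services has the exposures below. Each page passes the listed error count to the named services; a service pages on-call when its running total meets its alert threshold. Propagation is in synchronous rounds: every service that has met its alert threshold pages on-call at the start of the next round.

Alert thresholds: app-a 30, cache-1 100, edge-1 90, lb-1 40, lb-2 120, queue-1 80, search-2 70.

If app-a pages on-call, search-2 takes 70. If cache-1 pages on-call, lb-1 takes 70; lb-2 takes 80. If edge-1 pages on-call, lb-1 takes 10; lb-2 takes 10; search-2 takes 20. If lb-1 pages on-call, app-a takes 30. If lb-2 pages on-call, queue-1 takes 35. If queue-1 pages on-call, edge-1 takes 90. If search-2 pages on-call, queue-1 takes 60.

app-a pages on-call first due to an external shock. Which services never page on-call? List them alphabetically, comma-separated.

cache-1, edge-1, lb-1, lb-2, queue-1

Round 1 — app-a pages on-call (initial).
  search-2: +70 → 70 ≥ 70
Round 2 — search-2 pages on-call.
  queue-1: +60 → 60 < 80
No further pages.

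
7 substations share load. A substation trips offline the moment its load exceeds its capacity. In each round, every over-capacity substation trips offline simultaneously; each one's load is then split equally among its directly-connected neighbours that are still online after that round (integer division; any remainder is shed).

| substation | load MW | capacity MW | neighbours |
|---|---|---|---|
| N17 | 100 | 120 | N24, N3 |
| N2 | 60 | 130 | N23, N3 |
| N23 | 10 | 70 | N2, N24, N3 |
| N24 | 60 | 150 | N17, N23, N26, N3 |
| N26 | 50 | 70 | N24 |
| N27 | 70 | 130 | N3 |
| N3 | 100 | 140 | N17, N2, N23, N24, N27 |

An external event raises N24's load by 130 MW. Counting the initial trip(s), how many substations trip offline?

Round 1 — N24 at 190 > 150. N24 trips offline.
  N24 sheds 190 MW to N17, N23, N26, N3: 47 each (2 lost).
    N17: 100+47 = 147 > 120
    N23: 10+47 = 57 ≤ 70
    N26: 50+47 = 97 > 70
    N3: 100+47 = 147 > 140
Round 2 — N17, N26, N3 trip offline.
  N17 sheds 147 MW: no online neighbours, lost.
  N26 sheds 97 MW: no online neighbours, lost.
  N3 sheds 147 MW to N2, N23, N27: 49 each.
    N2: 60+49 = 109 ≤ 130
    N23: 57+49 = 106 > 70
    N27: 70+49 = 119 ≤ 130
Round 3 — N23 trips offline.
  N23 sheds 106 MW to N2: 106 each.
    N2: 109+106 = 215 > 130
Round 4 — N2 trips offline.
  N2 sheds 215 MW: no online neighbours, lost.
No further trips.

6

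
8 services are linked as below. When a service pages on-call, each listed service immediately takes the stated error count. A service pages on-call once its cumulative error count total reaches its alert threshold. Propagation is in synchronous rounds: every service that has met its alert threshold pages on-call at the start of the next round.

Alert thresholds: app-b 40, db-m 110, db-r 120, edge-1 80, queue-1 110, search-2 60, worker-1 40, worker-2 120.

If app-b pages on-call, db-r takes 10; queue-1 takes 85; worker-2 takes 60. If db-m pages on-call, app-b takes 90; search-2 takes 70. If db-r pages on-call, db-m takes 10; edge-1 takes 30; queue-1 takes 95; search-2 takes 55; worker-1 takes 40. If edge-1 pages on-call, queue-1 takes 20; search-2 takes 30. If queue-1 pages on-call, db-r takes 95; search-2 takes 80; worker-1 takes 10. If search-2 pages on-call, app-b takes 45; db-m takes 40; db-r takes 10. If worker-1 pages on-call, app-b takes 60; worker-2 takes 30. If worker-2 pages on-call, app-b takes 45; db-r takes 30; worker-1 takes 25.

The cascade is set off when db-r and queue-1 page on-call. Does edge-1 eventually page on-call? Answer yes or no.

Round 1 — db-r, queue-1 page on-call (initial).
  db-m: +10 → 10 < 110
  edge-1: +30 → 30 < 80
  search-2: +55+80 → 135 ≥ 60
  worker-1: +40+10 → 50 ≥ 40
Round 2 — search-2, worker-1 page on-call.
  app-b: +45+60 → 105 ≥ 40
  db-m: +40 → 50 < 110
  worker-2: +30 → 30 < 120
Round 3 — app-b pages on-call.
  worker-2: +60 → 90 < 120
No further pages.

no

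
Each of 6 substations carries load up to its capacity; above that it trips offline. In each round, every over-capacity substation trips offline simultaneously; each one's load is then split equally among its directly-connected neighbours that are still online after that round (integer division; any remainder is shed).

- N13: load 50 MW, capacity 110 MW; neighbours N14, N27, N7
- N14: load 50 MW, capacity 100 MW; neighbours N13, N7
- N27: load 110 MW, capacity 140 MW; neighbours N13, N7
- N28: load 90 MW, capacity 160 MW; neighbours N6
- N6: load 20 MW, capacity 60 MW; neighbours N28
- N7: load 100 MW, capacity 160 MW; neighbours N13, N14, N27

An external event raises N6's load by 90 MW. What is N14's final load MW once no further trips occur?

50

Round 1 — N6 at 110 > 60. N6 trips offline.
  N6 sheds 110 MW to N28: 110 each.
    N28: 90+110 = 200 > 160
Round 2 — N28 trips offline.
  N28 sheds 200 MW: no online neighbours, lost.
No further trips.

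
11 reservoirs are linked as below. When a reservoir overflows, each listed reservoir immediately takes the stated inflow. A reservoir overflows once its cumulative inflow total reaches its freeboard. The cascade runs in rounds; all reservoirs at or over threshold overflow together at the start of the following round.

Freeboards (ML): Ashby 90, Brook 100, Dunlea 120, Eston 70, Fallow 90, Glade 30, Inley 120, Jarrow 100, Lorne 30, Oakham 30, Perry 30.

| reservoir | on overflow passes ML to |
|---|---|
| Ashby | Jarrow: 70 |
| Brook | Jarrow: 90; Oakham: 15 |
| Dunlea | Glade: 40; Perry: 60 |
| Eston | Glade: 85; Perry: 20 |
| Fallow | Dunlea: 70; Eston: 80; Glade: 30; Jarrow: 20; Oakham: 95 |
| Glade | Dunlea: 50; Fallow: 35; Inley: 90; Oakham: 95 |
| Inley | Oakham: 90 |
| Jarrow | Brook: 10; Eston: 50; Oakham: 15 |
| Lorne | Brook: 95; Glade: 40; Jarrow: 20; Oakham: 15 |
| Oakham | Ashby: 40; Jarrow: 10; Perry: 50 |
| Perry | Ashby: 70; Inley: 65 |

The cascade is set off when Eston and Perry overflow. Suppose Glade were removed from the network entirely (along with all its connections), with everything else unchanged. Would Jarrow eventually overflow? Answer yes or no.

With Glade removed:
Round 1 — Eston, Perry overflow (initial).
  Ashby: +70 → 70 < 90
  Inley: +65 → 65 < 120
No further overflows.

no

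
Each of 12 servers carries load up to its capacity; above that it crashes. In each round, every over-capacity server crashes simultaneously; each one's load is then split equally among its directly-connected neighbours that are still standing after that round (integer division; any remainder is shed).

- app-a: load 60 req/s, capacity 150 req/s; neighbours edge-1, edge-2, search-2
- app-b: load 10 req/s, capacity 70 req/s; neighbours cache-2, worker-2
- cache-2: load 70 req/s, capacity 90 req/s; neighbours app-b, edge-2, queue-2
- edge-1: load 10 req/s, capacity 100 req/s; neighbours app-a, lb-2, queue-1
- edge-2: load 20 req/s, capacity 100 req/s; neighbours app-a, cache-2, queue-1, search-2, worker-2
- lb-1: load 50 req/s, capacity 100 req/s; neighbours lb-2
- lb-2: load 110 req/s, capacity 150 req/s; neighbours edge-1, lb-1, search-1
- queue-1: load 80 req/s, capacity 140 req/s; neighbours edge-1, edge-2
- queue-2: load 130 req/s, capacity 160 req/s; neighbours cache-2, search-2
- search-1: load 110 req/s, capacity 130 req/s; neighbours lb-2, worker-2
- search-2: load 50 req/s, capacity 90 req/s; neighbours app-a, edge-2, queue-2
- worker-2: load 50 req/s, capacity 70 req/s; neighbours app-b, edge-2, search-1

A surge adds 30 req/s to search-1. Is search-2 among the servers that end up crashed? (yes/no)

Round 1 — search-1 at 140 > 130. search-1 crashes.
  search-1 sheds 140 req/s to lb-2, worker-2: 70 each.
    lb-2: 110+70 = 180 > 150
    worker-2: 50+70 = 120 > 70
Round 2 — lb-2, worker-2 crash.
  lb-2 sheds 180 req/s to edge-1, lb-1: 90 each.
    edge-1: 10+90 = 100 ≤ 100
    lb-1: 50+90 = 140 > 100
  worker-2 sheds 120 req/s to app-b, edge-2: 60 each.
    app-b: 10+60 = 70 ≤ 70
    edge-2: 20+60 = 80 ≤ 100
Round 3 — lb-1 crashes.
  lb-1 sheds 140 req/s: no online neighbours, lost.
No further crashes.

no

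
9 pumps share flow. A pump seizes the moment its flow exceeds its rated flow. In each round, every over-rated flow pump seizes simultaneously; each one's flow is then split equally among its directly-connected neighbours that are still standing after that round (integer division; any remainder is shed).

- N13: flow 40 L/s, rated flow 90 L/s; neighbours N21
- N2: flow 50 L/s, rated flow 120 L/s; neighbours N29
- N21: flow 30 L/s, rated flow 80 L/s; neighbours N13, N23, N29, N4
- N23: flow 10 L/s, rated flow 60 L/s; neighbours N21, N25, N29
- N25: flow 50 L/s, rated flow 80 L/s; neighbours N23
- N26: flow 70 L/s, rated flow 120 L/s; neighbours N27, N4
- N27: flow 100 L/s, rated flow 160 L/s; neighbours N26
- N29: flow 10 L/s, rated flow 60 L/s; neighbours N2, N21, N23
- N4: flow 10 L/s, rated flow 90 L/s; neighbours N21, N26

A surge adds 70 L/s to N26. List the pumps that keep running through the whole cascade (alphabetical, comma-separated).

Round 1 — N26 at 140 > 120. N26 seizes.
  N26 sheds 140 L/s to N27, N4: 70 each.
    N27: 100+70 = 170 > 160
    N4: 10+70 = 80 ≤ 90
Round 2 — N27 seizes.
  N27 sheds 170 L/s: no online neighbours, lost.
No further seizures.

N13, N2, N21, N23, N25, N29, N4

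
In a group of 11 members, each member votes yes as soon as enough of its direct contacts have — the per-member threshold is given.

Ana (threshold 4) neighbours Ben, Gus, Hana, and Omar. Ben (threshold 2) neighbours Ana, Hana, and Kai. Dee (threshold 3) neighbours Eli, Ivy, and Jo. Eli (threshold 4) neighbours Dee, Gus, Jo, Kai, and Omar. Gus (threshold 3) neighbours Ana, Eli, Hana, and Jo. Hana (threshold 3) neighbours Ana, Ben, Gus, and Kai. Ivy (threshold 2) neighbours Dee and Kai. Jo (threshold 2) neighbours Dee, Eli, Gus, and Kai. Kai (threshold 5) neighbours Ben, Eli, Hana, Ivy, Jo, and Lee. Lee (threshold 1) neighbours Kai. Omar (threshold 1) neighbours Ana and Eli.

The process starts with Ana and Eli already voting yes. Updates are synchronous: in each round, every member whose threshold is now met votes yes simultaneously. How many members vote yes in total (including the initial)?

3

Round 1 — Ana, Eli vote yes (initial).
Round 2 — checking thresholds:
  Ben: 1 of 3 neighbours < 2, not yet.
  Dee: 1 of 3 neighbours < 3, not yet.
  Gus: 2 of 4 neighbours < 3, not yet.
  Hana: 1 of 4 neighbours < 3, not yet.
  Jo: 1 of 4 neighbours < 2, not yet.
  Kai: 1 of 6 neighbours < 5, not yet.
  Omar: 2 of 2 neighbours ≥ 1, votes yes.
Round 3 — no new yes votes; cascade stops.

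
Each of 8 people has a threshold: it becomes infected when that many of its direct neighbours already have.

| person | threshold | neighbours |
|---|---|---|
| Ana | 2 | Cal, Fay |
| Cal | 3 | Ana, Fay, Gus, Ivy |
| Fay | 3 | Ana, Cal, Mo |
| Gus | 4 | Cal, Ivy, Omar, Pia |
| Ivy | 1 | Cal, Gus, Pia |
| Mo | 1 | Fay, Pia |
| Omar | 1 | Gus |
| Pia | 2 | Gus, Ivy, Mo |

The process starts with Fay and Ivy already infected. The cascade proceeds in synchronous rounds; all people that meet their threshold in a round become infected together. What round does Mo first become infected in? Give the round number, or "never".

Round 1 — Fay, Ivy become infected (initial).
Round 2 — checking thresholds:
  Ana: 1 of 2 neighbours < 2, holds.
  Cal: 2 of 4 neighbours < 3, holds.
  Gus: 1 of 4 neighbours < 4, holds.
  Mo: 1 of 2 neighbours ≥ 1, becomes infected.
  Pia: 1 of 3 neighbours < 2, holds.
Round 3 — checking thresholds:
  Ana: 1 of 2 neighbours < 2, holds.
  Cal: 2 of 4 neighbours < 3, holds.
  Gus: 1 of 4 neighbours < 4, holds.
  Pia: 2 of 3 neighbours ≥ 2, becomes infected.
Round 4 — no new infections; cascade stops.

2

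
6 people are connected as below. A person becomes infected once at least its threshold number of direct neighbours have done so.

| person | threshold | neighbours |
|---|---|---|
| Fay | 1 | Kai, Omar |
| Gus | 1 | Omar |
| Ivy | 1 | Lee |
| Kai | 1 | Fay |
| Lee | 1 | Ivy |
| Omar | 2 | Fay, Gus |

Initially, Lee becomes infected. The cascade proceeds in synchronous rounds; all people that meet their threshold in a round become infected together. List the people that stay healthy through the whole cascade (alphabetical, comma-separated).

Round 1 — Lee becomes infected (initial).
Round 2 — checking thresholds:
  Ivy: 1 of 1 neighbours ≥ 1, becomes infected.
Round 3 — no new infections; cascade stops.

Fay, Gus, Kai, Omar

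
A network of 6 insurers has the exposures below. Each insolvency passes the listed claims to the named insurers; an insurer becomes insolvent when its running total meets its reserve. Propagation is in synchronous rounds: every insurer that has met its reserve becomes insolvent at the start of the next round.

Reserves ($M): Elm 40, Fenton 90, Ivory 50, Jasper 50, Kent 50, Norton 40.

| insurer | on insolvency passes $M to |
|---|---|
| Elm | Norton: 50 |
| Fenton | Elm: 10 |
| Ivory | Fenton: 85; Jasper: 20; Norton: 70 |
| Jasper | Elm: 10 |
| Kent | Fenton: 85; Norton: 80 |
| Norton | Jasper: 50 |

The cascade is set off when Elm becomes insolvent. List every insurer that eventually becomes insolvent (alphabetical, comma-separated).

Round 1 — Elm becomes insolvent (initial).
  Norton: +50 → 50 ≥ 40
Round 2 — Norton becomes insolvent.
  Jasper: +50 → 50 ≥ 50
Round 3 — Jasper becomes insolvent.
No further insolvencies.

Elm, Jasper, Norton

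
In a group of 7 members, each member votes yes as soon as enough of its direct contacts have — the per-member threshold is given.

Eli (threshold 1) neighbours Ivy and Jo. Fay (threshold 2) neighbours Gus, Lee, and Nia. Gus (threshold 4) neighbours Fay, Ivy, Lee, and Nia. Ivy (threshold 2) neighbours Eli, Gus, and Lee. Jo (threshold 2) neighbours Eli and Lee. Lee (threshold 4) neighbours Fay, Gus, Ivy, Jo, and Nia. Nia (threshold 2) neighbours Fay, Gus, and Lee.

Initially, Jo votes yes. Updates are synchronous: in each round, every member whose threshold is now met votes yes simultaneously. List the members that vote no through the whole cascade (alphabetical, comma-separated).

Round 1 — Jo votes yes (initial).
Round 2 — checking thresholds:
  Eli: 1 of 2 neighbours ≥ 1, votes yes.
  Lee: 1 of 5 neighbours < 4, below threshold.
Round 3 — no new yes votes; cascade stops.

Fay, Gus, Ivy, Lee, Nia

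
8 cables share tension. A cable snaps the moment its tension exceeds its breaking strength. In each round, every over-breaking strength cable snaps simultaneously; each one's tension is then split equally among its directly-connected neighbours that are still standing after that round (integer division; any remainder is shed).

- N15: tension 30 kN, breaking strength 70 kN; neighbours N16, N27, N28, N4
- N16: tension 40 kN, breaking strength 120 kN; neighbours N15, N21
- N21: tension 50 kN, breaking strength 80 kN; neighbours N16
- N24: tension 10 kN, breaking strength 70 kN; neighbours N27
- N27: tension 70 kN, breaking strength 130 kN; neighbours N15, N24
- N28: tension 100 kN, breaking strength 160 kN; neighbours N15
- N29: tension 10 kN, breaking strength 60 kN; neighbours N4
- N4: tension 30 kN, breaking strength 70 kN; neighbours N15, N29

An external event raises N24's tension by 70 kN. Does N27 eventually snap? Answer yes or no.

Round 1 — N24 at 80 > 70. N24 snaps.
  N24 sheds 80 kN to N27: 80 each.
    N27: 70+80 = 150 > 130
Round 2 — N27 snaps.
  N27 sheds 150 kN to N15: 150 each.
    N15: 30+150 = 180 > 70
Round 3 — N15 snaps.
  N15 sheds 180 kN to N16, N28, N4: 60 each.
    N16: 40+60 = 100 ≤ 120
    N28: 100+60 = 160 ≤ 160
    N4: 30+60 = 90 > 70
Round 4 — N4 snaps.
  N4 sheds 90 kN to N29: 90 each.
    N29: 10+90 = 100 > 60
Round 5 — N29 snaps.
  N29 sheds 100 kN: no online neighbours, lost.
No further breaks.

yes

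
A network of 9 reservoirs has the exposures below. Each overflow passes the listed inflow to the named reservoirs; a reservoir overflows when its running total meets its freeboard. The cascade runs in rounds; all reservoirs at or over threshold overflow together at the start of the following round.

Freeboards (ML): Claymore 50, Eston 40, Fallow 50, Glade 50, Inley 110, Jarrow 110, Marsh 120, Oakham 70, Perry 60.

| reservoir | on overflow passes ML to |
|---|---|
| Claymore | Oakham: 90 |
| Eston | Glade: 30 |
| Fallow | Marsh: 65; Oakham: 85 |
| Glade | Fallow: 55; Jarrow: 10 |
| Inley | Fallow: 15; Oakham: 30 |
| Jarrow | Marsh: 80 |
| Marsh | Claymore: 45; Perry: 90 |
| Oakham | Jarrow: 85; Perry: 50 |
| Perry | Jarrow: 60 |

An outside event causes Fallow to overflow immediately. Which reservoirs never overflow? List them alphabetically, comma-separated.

Round 1 — Fallow overflows (initial).
  Marsh: +65 → 65 < 120
  Oakham: +85 → 85 ≥ 70
Round 2 — Oakham overflows.
  Jarrow: +85 → 85 < 110
  Perry: +50 → 50 < 60
No further overflows.

Claymore, Eston, Glade, Inley, Jarrow, Marsh, Perry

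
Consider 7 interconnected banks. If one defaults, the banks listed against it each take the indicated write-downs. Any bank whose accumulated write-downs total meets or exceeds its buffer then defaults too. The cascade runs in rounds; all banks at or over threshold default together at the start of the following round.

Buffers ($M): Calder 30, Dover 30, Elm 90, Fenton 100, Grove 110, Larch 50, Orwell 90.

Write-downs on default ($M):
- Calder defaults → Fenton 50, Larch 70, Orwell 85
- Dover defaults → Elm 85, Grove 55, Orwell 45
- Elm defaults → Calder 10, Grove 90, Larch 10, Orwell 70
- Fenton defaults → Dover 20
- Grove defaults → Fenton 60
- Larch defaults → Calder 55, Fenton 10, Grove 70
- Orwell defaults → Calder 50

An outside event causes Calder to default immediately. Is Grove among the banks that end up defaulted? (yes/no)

no

Round 1 — Calder defaults (initial).
  Fenton: +50 → 50 < 100
  Larch: +70 → 70 ≥ 50
  Orwell: +85 → 85 < 90
Round 2 — Larch defaults.
  Fenton: +10 → 60 < 100
  Grove: +70 → 70 < 110
No further defaults.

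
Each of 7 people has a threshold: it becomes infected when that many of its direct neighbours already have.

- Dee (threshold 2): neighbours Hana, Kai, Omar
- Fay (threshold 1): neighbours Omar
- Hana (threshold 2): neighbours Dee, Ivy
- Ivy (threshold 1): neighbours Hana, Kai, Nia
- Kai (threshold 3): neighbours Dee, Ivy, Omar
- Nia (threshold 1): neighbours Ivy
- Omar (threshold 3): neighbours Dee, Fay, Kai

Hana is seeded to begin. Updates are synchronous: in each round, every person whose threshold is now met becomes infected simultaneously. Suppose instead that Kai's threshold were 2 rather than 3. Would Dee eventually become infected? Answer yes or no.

With Kai's threshold at 2:
Round 1 — Hana becomes infected (initial).
Round 2 — checking thresholds:
  Dee: 1 of 3 neighbours < 2, below threshold.
  Ivy: 1 of 3 neighbours ≥ 1, becomes infected.
Round 3 — checking thresholds:
  Dee: 1 of 3 neighbours < 2, below threshold.
  Kai: 1 of 3 neighbours < 2, below threshold.
  Nia: 1 of 1 neighbours ≥ 1, becomes infected.
Round 4 — no new infections; cascade stops.

no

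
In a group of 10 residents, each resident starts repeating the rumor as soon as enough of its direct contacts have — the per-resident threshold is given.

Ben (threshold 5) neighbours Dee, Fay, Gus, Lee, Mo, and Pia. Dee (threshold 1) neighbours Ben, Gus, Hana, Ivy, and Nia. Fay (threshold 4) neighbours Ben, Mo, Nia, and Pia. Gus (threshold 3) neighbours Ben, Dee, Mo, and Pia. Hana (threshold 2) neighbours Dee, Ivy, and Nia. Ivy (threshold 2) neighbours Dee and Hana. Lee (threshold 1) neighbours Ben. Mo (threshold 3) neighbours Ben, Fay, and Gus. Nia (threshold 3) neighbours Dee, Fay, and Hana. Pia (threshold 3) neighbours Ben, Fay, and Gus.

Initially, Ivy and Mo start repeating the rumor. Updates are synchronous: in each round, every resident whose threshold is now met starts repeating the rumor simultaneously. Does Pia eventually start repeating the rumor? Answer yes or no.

no

Round 1 — Ivy, Mo start repeating the rumor (initial).
Round 2 — checking thresholds:
  Ben: 1 of 6 neighbours < 5, below threshold.
  Dee: 1 of 5 neighbours ≥ 1, starts repeating the rumor.
  Fay: 1 of 4 neighbours < 4, below threshold.
  Gus: 1 of 4 neighbours < 3, below threshold.
  Hana: 1 of 3 neighbours < 2, below threshold.
Round 3 — checking thresholds:
  Ben: 2 of 6 neighbours < 5, below threshold.
  Fay: 1 of 4 neighbours < 4, below threshold.
  Gus: 2 of 4 neighbours < 3, below threshold.
  Hana: 2 of 3 neighbours ≥ 2, starts repeating the rumor.
  Nia: 1 of 3 neighbours < 3, below threshold.
Round 4 — no new spreads; cascade stops.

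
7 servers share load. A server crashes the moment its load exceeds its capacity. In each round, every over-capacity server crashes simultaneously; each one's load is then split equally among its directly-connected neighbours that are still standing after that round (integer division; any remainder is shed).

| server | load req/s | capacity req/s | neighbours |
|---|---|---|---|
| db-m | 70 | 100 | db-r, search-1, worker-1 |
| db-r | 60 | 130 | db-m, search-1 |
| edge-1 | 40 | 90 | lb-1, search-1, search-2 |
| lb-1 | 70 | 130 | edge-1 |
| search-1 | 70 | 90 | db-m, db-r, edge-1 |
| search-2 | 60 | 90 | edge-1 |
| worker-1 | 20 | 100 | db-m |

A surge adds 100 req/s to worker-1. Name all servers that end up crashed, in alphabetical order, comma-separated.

Round 1 — worker-1 at 120 > 100. worker-1 crashes.
  worker-1 sheds 120 req/s to db-m: 120 each.
    db-m: 70+120 = 190 > 100
Round 2 — db-m crashes.
  db-m sheds 190 req/s to db-r, search-1: 95 each.
    db-r: 60+95 = 155 > 130
    search-1: 70+95 = 165 > 90
Round 3 — db-r, search-1 crash.
  db-r sheds 155 req/s: no online neighbours, lost.
  search-1 sheds 165 req/s to edge-1: 165 each.
    edge-1: 40+165 = 205 > 90
Round 4 — edge-1 crashes.
  edge-1 sheds 205 req/s to lb-1, search-2: 102 each (1 lost).
    lb-1: 70+102 = 172 > 130
    search-2: 60+102 = 162 > 90
Round 5 — lb-1, search-2 crash.
  lb-1 sheds 172 req/s: no online neighbours, lost.
  search-2 sheds 162 req/s: no online neighbours, lost.
No further crashes.

db-m, db-r, edge-1, lb-1, search-1, search-2, worker-1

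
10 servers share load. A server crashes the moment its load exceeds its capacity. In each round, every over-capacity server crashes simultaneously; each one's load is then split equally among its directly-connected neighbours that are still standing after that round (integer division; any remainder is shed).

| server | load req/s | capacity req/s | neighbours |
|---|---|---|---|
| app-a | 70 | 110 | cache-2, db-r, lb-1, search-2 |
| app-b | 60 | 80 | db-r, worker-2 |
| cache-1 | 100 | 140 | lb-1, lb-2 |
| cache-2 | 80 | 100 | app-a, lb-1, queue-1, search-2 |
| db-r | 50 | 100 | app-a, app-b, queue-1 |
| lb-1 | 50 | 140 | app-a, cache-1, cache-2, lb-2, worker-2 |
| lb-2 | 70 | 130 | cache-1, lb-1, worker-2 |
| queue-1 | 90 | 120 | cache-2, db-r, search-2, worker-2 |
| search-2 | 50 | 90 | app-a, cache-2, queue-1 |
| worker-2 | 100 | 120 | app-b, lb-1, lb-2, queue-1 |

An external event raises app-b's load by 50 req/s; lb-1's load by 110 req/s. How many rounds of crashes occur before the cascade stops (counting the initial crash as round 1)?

4

Round 1 — app-b at 110 > 80; lb-1 at 160 > 140. app-b, lb-1 crash.
  app-b sheds 110 req/s to db-r, worker-2: 55 each.
    db-r: 50+55 = 105 > 100
    worker-2: 100+55 = 155 > 120
  lb-1 sheds 160 req/s to app-a, cache-1, cache-2, lb-2, worker-2: 32 each.
    app-a: 70+32 = 102 ≤ 110
    cache-1: 100+32 = 132 ≤ 140
    cache-2: 80+32 = 112 > 100
    lb-2: 70+32 = 102 ≤ 130
    worker-2: 155+32 = 187 > 120
Round 2 — cache-2, db-r, worker-2 crash.
  cache-2 sheds 112 req/s to app-a, queue-1, search-2: 37 each (1 lost).
    app-a: 102+37 = 139 > 110
    queue-1: 90+37 = 127 > 120
    search-2: 50+37 = 87 ≤ 90
  db-r sheds 105 req/s to app-a, queue-1: 52 each (1 lost).
    app-a: 139+52 = 191 > 110
    queue-1: 127+52 = 179 > 120
  worker-2 sheds 187 req/s to lb-2, queue-1: 93 each (1 lost).
    lb-2: 102+93 = 195 > 130
    queue-1: 179+93 = 272 > 120
Round 3 — app-a, lb-2, queue-1 crash.
  app-a sheds 191 req/s to search-2: 191 each.
    search-2: 87+191 = 278 > 90
  lb-2 sheds 195 req/s to cache-1: 195 each.
    cache-1: 132+195 = 327 > 140
  queue-1 sheds 272 req/s to search-2: 272 each.
    search-2: 278+272 = 550 > 90
Round 4 — cache-1, search-2 crash.
  cache-1 sheds 327 req/s: no online neighbours, lost.
  search-2 sheds 550 req/s: no online neighbours, lost.
No further crashes.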